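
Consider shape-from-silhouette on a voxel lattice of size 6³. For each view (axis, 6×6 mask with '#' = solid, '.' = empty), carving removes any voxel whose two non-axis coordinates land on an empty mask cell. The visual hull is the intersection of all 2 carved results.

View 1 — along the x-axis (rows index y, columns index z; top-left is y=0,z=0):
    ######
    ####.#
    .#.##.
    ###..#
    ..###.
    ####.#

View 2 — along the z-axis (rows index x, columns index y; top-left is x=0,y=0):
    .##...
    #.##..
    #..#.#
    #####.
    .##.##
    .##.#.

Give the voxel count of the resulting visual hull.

initial block: 6^3 = 216
carve view 1 (along x, YZ-mask fill 26/36): 156 voxels remain
carve view 2 (along z, XY-mask fill 20/36): 84 voxels remain

remaining voxels: 84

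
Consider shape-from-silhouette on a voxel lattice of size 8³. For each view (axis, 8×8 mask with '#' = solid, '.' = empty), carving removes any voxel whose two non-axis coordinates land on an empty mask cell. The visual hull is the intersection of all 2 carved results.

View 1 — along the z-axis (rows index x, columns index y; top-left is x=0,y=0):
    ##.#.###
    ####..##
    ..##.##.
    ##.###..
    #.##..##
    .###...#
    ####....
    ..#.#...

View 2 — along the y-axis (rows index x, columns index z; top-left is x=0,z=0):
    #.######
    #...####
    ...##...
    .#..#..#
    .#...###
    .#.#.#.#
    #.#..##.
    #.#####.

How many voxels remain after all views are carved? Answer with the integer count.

initial block: 8^3 = 512
V1 z: intersect with XY mask (36 set) -- 288 left
V2 y: intersect with XZ mask (35 set) -- 159 left

|visual hull| = 159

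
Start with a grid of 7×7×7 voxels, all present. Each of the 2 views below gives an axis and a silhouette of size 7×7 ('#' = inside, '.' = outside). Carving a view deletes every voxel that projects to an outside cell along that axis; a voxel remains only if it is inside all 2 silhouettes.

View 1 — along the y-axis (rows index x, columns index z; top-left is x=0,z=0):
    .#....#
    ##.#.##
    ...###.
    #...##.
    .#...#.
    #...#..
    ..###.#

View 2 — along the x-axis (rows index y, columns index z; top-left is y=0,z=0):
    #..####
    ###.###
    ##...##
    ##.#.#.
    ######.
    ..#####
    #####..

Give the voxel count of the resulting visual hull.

initial block: 7^3 = 343
V1 y: intersect with XZ mask (21 set) -- 147 left
V2 x: intersect with YZ mask (35 set) -- 108 left

remaining voxels: 108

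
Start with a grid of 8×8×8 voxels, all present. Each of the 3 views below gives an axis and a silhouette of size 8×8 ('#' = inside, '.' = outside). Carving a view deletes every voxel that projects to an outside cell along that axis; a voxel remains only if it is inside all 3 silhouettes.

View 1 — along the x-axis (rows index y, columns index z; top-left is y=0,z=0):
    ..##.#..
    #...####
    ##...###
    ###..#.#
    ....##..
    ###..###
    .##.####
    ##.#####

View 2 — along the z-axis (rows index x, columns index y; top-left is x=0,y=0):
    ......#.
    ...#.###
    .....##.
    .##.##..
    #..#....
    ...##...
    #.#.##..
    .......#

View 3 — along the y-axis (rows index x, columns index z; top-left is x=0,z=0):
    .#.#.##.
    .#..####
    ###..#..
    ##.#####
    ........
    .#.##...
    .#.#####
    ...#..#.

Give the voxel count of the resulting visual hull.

voxel count = 60

full grid |V| = 512
[1] x-view keeps 39 columns → grid now 312
[2] z-view keeps 20 columns → grid now 98
[3] y-view keeps 31 columns → grid now 60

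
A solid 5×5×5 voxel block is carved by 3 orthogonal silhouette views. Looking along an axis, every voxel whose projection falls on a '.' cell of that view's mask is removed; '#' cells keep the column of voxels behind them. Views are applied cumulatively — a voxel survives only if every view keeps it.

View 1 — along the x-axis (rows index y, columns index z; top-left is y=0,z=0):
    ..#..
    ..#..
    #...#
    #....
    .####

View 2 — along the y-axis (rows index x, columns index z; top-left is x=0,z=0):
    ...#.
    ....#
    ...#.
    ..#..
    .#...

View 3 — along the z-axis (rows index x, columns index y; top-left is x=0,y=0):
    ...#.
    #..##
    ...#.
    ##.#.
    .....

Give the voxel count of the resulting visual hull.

remaining voxels: 3

initial block: 5^3 = 125
carve view 1 (along x, YZ-mask fill 9/25): 45 voxels remain
carve view 2 (along y, XZ-mask fill 5/25): 8 voxels remain
carve view 3 (along z, XY-mask fill 8/25): 3 voxels remain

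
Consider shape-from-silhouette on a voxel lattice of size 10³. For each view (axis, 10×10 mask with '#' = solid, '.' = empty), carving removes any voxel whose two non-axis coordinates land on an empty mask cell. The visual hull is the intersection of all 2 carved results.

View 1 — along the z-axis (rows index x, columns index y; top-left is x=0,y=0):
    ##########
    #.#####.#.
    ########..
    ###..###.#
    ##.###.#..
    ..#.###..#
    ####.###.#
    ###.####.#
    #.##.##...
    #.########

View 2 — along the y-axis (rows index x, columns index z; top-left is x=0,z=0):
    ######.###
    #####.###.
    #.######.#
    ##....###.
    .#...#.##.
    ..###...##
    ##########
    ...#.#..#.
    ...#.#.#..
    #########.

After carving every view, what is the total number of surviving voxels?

voxel count = 494

initial block: 10^3 = 1000
V1 z: intersect with XY mask (73 set) -- 730 left
V2 y: intersect with XZ mask (64 set) -- 494 left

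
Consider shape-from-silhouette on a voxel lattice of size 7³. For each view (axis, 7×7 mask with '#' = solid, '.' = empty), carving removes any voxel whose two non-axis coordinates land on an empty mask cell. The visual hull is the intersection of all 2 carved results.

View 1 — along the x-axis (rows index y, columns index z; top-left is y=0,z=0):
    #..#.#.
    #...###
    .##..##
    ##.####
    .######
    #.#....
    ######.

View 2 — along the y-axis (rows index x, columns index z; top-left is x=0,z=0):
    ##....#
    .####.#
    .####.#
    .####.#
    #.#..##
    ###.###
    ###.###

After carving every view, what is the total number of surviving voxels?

initial block: 7^3 = 343
carve view 1 (along x, YZ-mask fill 31/49): 217 voxels remain
carve view 2 (along y, XZ-mask fill 34/49): 146 voxels remain

voxel count = 146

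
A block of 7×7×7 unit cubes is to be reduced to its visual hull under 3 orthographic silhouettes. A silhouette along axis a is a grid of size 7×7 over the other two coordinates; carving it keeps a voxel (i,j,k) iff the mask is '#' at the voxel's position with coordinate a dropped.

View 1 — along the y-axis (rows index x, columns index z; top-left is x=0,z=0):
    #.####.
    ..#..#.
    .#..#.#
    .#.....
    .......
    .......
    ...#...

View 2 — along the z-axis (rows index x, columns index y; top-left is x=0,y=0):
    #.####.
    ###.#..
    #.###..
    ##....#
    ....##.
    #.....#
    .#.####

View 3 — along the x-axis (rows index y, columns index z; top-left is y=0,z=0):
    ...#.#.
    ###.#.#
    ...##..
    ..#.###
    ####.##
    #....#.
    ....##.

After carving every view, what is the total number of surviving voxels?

start: 7×7×7 = 343 voxels
V1 y: intersect with XZ mask (12 set) -- 84 left
V2 z: intersect with XY mask (25 set) -- 53 left
V3 x: intersect with YZ mask (23 set) -- 24 left

voxel count = 24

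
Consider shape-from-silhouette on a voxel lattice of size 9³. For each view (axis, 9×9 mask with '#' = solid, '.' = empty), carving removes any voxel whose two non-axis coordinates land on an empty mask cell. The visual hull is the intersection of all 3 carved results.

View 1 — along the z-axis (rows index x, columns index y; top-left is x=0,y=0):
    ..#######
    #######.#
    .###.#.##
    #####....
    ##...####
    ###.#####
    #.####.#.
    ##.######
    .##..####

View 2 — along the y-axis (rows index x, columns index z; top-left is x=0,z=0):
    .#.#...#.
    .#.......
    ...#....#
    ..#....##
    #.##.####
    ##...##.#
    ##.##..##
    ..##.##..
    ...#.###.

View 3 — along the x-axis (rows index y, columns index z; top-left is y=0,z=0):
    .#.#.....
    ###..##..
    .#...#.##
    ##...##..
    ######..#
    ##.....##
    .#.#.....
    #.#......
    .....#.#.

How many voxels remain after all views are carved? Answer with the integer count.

full grid |V| = 729
V1 z: intersect with XY mask (60 set) -- 540 left
V2 y: intersect with XZ mask (35 set) -- 230 left
V3 x: intersect with YZ mask (32 set) -- 92 left

|visual hull| = 92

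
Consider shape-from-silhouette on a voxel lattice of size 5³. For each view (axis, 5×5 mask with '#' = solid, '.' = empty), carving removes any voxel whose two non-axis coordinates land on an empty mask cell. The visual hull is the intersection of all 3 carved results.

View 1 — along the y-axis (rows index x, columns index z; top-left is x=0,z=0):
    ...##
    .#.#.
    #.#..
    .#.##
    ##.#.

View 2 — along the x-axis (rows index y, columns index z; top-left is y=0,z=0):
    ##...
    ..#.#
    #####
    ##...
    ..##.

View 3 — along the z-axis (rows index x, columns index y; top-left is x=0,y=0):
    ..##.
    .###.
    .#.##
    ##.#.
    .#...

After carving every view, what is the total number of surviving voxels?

11 voxels

start: 5×5×5 = 125 voxels
carve view 1 (along y, XZ-mask fill 12/25): 60 voxels remain
carve view 2 (along x, YZ-mask fill 13/25): 30 voxels remain
carve view 3 (along z, XY-mask fill 12/25): 11 voxels remain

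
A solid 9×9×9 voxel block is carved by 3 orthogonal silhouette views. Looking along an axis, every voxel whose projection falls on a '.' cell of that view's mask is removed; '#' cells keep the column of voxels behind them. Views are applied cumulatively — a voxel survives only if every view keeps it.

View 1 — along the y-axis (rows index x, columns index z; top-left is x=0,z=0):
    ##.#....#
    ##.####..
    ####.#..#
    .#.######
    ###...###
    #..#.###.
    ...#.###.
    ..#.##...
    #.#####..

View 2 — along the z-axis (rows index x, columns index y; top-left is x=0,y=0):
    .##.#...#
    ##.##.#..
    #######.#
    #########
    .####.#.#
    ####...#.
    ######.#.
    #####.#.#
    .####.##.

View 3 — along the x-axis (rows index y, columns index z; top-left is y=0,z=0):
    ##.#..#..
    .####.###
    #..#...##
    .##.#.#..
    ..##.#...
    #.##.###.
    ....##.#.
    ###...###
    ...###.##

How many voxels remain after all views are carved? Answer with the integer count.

before carving: 729 voxels (9×9×9)
V1 y: intersect with XZ mask (47 set) -- 423 left
V2 z: intersect with XY mask (57 set) -- 303 left
V3 x: intersect with YZ mask (42 set) -- 151 left

remaining voxels: 151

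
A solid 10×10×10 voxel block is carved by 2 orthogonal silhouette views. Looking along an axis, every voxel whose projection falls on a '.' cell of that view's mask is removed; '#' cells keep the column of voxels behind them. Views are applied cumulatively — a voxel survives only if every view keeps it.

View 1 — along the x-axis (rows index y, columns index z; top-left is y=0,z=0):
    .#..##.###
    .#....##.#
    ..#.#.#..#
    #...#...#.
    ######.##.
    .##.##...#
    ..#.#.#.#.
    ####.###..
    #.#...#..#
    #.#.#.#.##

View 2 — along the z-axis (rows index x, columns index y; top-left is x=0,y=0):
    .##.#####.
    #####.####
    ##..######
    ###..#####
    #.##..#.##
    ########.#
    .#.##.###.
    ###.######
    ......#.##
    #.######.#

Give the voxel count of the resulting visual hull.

375 voxels

before carving: 1000 voxels (10×10×10)
[1] x-view keeps 51 columns → grid now 510
[2] z-view keeps 73 columns → grid now 375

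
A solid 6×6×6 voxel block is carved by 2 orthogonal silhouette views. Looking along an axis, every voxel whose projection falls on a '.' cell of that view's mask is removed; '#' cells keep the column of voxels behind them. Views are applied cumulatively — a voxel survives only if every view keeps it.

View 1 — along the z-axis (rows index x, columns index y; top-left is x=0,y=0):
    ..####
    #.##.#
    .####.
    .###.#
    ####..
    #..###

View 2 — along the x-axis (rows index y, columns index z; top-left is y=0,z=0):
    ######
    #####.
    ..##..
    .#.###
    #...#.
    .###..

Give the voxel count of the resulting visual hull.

full grid |V| = 216
[1] z-view keeps 24 columns → grid now 144
[2] x-view keeps 22 columns → grid now 85

remaining voxels: 85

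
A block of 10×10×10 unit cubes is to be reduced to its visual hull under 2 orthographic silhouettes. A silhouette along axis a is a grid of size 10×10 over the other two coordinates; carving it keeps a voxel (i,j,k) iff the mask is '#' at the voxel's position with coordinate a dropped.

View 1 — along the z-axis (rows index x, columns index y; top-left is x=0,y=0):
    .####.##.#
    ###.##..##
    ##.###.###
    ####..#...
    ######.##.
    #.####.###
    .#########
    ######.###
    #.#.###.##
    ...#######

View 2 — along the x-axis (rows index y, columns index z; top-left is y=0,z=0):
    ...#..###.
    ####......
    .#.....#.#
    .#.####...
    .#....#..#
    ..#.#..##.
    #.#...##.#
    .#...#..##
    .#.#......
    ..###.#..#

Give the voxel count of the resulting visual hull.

full grid |V| = 1000
carve view 1 (along z, XY-mask fill 75/100): 750 voxels remain
carve view 2 (along x, YZ-mask fill 39/100): 288 voxels remain

voxel count = 288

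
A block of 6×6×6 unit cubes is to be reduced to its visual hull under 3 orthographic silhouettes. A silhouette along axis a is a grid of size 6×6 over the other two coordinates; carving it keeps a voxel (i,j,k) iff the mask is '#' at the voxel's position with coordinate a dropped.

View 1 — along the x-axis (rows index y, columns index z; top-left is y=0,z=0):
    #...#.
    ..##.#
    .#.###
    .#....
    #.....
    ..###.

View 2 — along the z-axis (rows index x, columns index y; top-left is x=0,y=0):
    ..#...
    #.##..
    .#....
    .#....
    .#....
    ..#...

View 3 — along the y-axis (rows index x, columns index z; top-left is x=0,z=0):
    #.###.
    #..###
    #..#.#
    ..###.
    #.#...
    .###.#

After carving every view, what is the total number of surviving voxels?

remaining voxels: 15

before carving: 216 voxels (6×6×6)
after view 1 [x-axis, 14 of 36 cells solid] → remaining = 84
after view 2 [z-axis, 8 of 36 cells solid] → remaining = 24
after view 3 [y-axis, 20 of 36 cells solid] → remaining = 15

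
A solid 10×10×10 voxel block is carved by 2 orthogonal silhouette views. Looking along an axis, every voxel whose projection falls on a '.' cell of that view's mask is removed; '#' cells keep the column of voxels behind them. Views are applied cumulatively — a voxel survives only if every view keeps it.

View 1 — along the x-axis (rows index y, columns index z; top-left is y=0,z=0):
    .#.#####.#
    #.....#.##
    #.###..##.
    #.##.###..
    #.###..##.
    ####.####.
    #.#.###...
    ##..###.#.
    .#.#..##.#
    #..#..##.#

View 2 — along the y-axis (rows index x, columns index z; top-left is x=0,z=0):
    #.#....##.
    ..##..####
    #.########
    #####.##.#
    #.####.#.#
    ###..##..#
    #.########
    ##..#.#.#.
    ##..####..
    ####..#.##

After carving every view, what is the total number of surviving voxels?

voxel count = 400

full grid |V| = 1000
[1] x-view keeps 58 columns → grid now 580
[2] y-view keeps 67 columns → grid now 400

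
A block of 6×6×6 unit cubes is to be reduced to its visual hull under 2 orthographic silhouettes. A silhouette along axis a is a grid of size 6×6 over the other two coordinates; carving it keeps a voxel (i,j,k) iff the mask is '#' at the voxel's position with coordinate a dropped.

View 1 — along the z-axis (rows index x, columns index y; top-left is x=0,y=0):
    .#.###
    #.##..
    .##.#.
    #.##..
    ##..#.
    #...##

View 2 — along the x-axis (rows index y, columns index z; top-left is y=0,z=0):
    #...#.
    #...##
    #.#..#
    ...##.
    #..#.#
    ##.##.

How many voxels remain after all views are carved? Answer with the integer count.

voxel count = 52

start: 6×6×6 = 216 voxels
carve view 1 (along z, XY-mask fill 19/36): 114 voxels remain
carve view 2 (along x, YZ-mask fill 17/36): 52 voxels remain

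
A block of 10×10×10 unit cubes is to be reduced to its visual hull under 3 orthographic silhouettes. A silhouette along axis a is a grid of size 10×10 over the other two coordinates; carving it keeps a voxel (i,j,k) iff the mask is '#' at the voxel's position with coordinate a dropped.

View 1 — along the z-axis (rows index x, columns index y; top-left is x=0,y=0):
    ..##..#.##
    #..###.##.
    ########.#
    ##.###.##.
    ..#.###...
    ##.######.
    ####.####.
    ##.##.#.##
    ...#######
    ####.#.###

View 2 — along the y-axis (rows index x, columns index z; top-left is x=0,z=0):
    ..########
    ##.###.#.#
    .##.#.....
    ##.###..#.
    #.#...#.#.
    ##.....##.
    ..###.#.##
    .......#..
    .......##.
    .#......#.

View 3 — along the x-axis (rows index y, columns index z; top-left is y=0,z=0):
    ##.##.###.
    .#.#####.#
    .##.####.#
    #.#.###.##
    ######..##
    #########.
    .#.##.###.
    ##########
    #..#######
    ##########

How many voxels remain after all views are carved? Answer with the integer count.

full grid |V| = 1000
carve view 1 (along z, XY-mask fill 69/100): 690 voxels remain
carve view 2 (along y, XZ-mask fill 43/100): 284 voxels remain
carve view 3 (along x, YZ-mask fill 79/100): 227 voxels remain

|visual hull| = 227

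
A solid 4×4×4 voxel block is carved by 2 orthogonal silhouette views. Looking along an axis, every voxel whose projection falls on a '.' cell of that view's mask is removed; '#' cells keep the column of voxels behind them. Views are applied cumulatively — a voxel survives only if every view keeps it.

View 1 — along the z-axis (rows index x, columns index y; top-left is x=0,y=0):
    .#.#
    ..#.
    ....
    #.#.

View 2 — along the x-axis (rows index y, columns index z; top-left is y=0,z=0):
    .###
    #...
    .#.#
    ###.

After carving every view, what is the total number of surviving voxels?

start: 4×4×4 = 64 voxels
carve view 1 (along z, XY-mask fill 5/16): 20 voxels remain
carve view 2 (along x, YZ-mask fill 9/16): 11 voxels remain

|visual hull| = 11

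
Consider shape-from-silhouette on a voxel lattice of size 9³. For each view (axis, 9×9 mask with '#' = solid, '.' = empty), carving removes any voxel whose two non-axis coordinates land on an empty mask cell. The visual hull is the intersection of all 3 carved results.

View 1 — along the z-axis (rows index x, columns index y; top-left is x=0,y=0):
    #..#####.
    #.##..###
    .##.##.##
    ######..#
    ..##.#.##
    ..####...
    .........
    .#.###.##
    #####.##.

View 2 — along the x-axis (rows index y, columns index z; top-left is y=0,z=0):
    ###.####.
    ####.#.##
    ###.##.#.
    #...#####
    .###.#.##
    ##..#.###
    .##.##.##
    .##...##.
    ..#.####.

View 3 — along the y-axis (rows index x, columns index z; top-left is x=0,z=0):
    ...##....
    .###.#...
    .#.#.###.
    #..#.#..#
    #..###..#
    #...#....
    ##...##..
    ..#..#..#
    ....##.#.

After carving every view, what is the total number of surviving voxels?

before carving: 729 voxels (9×9×9)
  1. axis=2 (XY plane), |mask|=47  ⇒  voxels=423
  2. axis=0 (YZ plane), |mask|=53  ⇒  voxels=273
  3. axis=1 (XZ plane), |mask|=32  ⇒  voxels=103

voxel count = 103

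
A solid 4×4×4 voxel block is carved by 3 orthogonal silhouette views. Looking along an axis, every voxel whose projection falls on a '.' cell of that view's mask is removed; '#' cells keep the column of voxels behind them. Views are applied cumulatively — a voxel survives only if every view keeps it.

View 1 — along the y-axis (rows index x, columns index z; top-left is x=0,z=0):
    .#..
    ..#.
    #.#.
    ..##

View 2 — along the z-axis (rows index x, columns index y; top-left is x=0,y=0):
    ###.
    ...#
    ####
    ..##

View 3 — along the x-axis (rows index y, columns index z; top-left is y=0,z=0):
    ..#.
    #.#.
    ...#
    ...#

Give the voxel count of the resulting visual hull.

remaining voxels: 5

initial block: 4^3 = 64
V1 y: intersect with XZ mask (6 set) -- 24 left
V2 z: intersect with XY mask (10 set) -- 16 left
V3 x: intersect with YZ mask (5 set) -- 5 left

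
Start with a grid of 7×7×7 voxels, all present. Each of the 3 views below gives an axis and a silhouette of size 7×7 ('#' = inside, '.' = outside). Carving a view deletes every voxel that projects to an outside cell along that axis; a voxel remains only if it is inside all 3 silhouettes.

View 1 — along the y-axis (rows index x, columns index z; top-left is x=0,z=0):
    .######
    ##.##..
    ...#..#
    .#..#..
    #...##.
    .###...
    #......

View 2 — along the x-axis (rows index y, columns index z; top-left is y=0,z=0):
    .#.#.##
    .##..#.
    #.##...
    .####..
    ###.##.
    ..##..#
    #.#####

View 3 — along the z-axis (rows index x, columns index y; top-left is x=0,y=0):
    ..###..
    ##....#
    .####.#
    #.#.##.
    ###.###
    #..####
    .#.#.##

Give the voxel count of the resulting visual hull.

remaining voxels: 44

before carving: 343 voxels (7×7×7)
after view 1 [y-axis, 21 of 49 cells solid] → remaining = 147
after view 2 [x-axis, 28 of 49 cells solid] → remaining = 83
after view 3 [z-axis, 30 of 49 cells solid] → remaining = 44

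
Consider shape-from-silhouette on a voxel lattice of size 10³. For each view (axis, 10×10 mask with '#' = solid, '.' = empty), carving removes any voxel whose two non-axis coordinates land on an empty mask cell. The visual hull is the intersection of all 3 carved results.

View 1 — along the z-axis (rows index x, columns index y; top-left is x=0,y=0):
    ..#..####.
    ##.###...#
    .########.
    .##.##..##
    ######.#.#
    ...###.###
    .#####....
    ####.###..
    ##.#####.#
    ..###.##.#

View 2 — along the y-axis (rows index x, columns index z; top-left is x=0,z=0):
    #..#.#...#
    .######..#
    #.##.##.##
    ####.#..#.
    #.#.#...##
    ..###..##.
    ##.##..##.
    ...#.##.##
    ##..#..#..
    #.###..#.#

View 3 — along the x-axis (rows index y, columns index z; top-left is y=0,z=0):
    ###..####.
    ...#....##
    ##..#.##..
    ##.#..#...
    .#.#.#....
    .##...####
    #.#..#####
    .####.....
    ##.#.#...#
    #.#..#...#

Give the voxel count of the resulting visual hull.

initial block: 10^3 = 1000
V1 z: intersect with XY mask (65 set) -- 650 left
V2 y: intersect with XZ mask (55 set) -- 357 left
V3 x: intersect with YZ mask (48 set) -- 158 left

158 voxels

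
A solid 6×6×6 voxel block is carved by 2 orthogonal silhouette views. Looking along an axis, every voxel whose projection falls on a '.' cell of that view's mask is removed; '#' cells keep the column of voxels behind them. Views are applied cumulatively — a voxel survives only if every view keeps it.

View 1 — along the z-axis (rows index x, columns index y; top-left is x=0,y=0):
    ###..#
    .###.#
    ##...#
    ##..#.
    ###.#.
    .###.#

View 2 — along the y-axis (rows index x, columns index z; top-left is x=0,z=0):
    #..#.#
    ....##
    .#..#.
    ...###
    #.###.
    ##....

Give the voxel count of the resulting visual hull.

59 voxels

start: 6×6×6 = 216 voxels
after view 1 [z-axis, 22 of 36 cells solid] → remaining = 132
after view 2 [y-axis, 16 of 36 cells solid] → remaining = 59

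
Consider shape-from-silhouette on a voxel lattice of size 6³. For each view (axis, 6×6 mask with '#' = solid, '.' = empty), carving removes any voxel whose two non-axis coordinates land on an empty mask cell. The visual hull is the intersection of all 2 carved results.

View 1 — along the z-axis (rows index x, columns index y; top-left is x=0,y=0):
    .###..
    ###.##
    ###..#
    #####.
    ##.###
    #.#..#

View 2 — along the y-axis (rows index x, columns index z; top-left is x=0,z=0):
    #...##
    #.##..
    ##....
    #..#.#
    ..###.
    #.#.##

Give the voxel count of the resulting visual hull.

74 voxels

before carving: 216 voxels (6×6×6)
after view 1 [z-axis, 25 of 36 cells solid] → remaining = 150
after view 2 [y-axis, 18 of 36 cells solid] → remaining = 74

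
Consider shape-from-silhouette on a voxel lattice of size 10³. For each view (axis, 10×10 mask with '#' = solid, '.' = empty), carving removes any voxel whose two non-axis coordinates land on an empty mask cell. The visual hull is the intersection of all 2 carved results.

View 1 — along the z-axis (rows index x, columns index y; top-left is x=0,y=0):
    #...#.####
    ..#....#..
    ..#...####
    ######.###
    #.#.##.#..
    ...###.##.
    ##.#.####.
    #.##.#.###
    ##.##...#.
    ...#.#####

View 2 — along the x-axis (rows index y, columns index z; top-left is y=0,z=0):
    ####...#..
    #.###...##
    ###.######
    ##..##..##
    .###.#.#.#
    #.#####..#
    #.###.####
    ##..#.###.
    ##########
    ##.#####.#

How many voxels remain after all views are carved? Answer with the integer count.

remaining voxels: 407

before carving: 1000 voxels (10×10×10)
carve view 1 (along z, XY-mask fill 57/100): 570 voxels remain
carve view 2 (along x, YZ-mask fill 71/100): 407 voxels remain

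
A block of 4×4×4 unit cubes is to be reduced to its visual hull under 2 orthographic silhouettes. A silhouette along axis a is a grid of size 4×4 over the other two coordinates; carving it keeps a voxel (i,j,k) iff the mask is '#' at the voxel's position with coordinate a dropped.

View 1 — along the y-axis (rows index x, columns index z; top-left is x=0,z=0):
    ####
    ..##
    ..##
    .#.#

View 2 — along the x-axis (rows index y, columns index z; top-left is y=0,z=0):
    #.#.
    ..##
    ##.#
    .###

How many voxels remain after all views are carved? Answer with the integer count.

|visual hull| = 27

initial block: 4^3 = 64
step 1: project along y, AND mask (10/16) → |grid| = 40
step 2: project along x, AND mask (10/16) → |grid| = 27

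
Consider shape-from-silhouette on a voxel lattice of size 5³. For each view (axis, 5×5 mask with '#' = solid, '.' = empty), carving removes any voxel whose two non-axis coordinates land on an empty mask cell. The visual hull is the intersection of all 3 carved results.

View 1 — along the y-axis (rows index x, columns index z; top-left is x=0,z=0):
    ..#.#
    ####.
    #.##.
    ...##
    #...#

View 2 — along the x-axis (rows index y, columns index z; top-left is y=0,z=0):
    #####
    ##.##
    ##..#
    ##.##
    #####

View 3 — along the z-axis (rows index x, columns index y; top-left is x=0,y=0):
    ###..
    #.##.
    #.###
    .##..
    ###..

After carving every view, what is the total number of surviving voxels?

|visual hull| = 31

full grid |V| = 125
after view 1 [y-axis, 13 of 25 cells solid] → remaining = 65
after view 2 [x-axis, 21 of 25 cells solid] → remaining = 53
after view 3 [z-axis, 15 of 25 cells solid] → remaining = 31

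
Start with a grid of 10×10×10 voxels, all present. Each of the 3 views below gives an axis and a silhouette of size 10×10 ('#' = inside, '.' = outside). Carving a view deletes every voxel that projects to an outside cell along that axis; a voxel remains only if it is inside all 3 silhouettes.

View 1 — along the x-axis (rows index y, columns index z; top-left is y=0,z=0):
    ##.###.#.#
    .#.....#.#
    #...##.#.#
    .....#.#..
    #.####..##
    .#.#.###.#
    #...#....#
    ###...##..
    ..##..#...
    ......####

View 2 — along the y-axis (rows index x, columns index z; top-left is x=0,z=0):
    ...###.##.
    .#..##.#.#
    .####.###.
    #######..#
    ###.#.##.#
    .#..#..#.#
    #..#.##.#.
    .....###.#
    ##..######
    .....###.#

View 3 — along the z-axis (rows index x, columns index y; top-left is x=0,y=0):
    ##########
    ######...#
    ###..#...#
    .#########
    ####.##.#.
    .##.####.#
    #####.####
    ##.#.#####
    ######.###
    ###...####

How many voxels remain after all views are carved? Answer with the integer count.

214 voxels

initial block: 10^3 = 1000
  1. axis=0 (YZ plane), |mask|=45  ⇒  voxels=450
  2. axis=1 (XZ plane), |mask|=57  ⇒  voxels=273
  3. axis=2 (XY plane), |mask|=78  ⇒  voxels=214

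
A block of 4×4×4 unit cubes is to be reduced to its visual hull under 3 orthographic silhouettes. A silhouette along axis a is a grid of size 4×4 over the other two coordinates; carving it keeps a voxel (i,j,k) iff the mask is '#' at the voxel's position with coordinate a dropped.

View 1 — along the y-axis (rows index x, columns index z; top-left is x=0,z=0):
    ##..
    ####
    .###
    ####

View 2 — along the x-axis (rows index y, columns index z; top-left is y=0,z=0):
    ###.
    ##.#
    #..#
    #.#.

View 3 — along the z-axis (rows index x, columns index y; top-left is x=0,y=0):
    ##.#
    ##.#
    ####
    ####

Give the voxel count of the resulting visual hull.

full grid |V| = 64
carve view 1 (along y, XZ-mask fill 13/16): 52 voxels remain
carve view 2 (along x, YZ-mask fill 10/16): 32 voxels remain
carve view 3 (along z, XY-mask fill 14/16): 29 voxels remain

remaining voxels: 29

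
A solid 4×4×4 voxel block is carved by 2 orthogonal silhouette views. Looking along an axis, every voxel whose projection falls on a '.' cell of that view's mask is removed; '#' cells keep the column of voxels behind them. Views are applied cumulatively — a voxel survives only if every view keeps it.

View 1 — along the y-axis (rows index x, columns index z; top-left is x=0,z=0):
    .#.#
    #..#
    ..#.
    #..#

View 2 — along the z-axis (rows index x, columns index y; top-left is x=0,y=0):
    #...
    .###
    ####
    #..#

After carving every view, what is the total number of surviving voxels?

initial block: 4^3 = 64
V1 y: intersect with XZ mask (7 set) -- 28 left
V2 z: intersect with XY mask (10 set) -- 16 left

voxel count = 16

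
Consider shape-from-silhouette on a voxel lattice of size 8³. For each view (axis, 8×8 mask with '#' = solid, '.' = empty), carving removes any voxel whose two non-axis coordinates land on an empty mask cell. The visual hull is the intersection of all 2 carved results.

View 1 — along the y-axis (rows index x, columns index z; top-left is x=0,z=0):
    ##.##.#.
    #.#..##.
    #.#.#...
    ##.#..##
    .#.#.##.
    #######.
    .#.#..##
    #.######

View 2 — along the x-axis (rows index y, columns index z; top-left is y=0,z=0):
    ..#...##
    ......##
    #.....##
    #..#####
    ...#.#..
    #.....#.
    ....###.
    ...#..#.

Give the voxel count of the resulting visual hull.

initial block: 8^3 = 512
after view 1 [y-axis, 39 of 64 cells solid] → remaining = 312
after view 2 [x-axis, 23 of 64 cells solid] → remaining = 121

121 voxels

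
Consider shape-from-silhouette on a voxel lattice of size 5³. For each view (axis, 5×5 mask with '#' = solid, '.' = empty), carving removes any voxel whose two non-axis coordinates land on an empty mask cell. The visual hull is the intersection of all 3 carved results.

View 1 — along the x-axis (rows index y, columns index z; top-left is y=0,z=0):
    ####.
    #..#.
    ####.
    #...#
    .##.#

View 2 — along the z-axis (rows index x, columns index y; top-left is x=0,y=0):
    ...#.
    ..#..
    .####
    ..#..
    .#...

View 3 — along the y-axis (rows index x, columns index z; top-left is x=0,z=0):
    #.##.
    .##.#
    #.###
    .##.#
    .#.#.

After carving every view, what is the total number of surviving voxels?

|visual hull| = 15

before carving: 125 voxels (5×5×5)
carve view 1 (along x, YZ-mask fill 15/25): 75 voxels remain
carve view 2 (along z, XY-mask fill 8/25): 23 voxels remain
carve view 3 (along y, XZ-mask fill 15/25): 15 voxels remain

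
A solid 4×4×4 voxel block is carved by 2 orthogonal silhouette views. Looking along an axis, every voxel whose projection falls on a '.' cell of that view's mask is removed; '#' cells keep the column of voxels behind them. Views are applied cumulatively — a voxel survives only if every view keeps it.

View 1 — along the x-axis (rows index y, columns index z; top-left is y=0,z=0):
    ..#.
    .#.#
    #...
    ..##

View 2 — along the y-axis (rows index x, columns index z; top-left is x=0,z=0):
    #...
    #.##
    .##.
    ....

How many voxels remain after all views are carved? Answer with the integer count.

initial block: 4^3 = 64
[1] x-view keeps 6 columns → grid now 24
[2] y-view keeps 6 columns → grid now 9

|visual hull| = 9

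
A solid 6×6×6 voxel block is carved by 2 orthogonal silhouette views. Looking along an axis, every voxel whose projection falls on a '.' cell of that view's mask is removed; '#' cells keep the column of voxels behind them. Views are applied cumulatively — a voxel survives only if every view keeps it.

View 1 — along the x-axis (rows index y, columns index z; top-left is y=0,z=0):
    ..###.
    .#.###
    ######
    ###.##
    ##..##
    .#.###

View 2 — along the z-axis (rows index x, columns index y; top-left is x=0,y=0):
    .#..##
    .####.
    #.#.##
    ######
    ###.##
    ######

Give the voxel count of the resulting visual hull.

start: 6×6×6 = 216 voxels
after view 1 [x-axis, 26 of 36 cells solid] → remaining = 156
after view 2 [z-axis, 28 of 36 cells solid] → remaining = 121

remaining voxels: 121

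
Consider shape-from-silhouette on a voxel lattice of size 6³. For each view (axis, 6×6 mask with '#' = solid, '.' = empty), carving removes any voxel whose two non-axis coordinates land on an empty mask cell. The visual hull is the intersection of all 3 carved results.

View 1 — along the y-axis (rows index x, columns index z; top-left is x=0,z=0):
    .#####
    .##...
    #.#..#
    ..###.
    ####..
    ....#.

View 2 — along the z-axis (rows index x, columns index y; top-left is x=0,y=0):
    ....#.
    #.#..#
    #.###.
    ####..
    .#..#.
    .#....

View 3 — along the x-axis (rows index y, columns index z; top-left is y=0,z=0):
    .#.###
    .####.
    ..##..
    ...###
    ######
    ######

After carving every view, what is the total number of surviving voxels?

start: 6×6×6 = 216 voxels
V1 y: intersect with XZ mask (18 set) -- 108 left
V2 z: intersect with XY mask (15 set) -- 44 left
V3 x: intersect with YZ mask (25 set) -- 32 left

|visual hull| = 32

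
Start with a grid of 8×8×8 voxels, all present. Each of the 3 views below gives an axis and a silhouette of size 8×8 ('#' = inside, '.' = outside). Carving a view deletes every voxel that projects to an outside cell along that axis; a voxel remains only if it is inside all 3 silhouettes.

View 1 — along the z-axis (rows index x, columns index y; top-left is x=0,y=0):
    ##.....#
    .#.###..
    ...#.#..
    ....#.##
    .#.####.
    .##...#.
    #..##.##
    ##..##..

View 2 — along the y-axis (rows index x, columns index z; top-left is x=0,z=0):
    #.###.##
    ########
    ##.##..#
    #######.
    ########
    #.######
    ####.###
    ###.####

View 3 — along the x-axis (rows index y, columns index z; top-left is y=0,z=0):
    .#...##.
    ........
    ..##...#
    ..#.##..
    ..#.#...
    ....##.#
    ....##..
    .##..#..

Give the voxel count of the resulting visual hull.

before carving: 512 voxels (8×8×8)
[1] z-view keeps 29 columns → grid now 232
[2] y-view keeps 55 columns → grid now 205
[3] x-view keeps 19 columns → grid now 53

remaining voxels: 53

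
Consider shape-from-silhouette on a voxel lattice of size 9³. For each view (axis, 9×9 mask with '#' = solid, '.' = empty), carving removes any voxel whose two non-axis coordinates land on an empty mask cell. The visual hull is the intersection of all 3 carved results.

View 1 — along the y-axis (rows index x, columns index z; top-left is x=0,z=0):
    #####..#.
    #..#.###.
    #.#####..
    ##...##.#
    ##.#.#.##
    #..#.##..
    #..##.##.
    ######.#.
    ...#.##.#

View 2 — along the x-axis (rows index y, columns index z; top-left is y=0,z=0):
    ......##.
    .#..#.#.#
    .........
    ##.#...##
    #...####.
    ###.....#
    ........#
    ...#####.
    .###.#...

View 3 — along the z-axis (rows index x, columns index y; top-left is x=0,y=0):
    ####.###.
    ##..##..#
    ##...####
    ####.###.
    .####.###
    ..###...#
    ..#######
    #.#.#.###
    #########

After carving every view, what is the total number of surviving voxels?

voxel count = 112

before carving: 729 voxels (9×9×9)
  1. axis=1 (XZ plane), |mask|=48  ⇒  voxels=432
  2. axis=0 (YZ plane), |mask|=30  ⇒  voxels=159
  3. axis=2 (XY plane), |mask|=58  ⇒  voxels=112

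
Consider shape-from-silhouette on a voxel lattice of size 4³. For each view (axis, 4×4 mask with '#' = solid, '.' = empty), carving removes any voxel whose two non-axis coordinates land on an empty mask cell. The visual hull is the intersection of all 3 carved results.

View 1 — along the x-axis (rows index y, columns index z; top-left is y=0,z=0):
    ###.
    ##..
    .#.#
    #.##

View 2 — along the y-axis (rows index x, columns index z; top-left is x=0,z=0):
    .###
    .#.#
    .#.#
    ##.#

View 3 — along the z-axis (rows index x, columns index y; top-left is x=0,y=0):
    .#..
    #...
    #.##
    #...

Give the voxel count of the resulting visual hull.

before carving: 64 voxels (4×4×4)
V1 x: intersect with YZ mask (10 set) -- 40 left
V2 y: intersect with XZ mask (10 set) -- 25 left
V3 z: intersect with XY mask (6 set) -- 8 left

8 voxels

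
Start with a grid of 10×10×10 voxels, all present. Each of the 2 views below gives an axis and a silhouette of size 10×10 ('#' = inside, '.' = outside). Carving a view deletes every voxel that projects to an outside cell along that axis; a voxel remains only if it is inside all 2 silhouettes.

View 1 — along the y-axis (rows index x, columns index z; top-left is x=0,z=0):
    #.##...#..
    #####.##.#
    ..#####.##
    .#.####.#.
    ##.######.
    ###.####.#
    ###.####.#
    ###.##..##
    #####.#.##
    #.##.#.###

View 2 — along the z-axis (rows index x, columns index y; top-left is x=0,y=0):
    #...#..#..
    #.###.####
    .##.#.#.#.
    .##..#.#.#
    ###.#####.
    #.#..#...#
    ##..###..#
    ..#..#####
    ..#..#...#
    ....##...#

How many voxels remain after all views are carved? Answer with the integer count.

initial block: 10^3 = 1000
after view 1 [y-axis, 71 of 100 cells solid] → remaining = 710
after view 2 [z-axis, 51 of 100 cells solid] → remaining = 372

voxel count = 372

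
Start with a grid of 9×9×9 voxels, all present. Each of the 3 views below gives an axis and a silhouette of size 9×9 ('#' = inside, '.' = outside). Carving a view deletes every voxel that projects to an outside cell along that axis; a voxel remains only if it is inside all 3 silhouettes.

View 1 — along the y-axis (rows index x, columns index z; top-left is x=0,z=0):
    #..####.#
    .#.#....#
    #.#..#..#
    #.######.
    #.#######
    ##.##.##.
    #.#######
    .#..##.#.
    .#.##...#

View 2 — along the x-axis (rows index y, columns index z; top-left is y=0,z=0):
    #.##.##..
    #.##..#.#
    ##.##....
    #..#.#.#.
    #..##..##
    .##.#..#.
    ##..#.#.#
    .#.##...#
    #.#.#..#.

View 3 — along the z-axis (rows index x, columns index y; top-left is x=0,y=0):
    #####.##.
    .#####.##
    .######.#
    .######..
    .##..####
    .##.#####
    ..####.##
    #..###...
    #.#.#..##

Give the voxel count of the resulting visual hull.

voxel count = 158

full grid |V| = 729
V1 y: intersect with XZ mask (50 set) -- 450 left
V2 x: intersect with YZ mask (40 set) -- 229 left
V3 z: intersect with XY mask (55 set) -- 158 left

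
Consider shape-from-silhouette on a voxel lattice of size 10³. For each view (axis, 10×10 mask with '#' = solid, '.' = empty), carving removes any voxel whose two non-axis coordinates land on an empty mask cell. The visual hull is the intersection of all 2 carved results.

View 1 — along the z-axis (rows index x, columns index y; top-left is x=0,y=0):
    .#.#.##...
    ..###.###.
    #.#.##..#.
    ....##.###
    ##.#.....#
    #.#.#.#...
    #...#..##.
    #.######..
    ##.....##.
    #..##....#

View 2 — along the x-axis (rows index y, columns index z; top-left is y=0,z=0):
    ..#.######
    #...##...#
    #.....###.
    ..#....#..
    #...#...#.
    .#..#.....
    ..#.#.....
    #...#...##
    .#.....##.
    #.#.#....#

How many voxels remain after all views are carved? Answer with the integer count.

start: 10×10×10 = 1000 voxels
step 1: project along z, AND mask (47/100) → |grid| = 470
step 2: project along x, AND mask (35/100) → |grid| = 171

|visual hull| = 171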